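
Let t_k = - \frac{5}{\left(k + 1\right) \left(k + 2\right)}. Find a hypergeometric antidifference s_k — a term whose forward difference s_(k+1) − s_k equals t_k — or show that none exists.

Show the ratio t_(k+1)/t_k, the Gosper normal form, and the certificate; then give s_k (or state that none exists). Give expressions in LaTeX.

The ratio is (k + 1)/(k + 3).
So A=k + 1 and B=k + 3, with C=1.
f must satisfy (k + 1)·f(k+1) − (k + 2)·f(k) = 1.
Bound: deg f ≤ 1.
Match coefficients ⇒ f(k) = k.
R(k) = B(k−1)·f(k)/C(k) = k*(k + 2); s_k = R·t_k = -5*k/(k + 1).
Verify: -5/(k**2 + 3*k + 2) matches t_k.

s_k = - \frac{5 k}{k + 1}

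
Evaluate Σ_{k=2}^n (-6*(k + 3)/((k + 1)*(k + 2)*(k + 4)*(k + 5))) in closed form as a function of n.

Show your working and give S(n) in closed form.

S(n) = (-n**2 - 7*n + 8)/(6*(n**2 + 7*n + 10))

r(k) = (k + 1)*(k + 4)**2/((k + 3)**2*(k + 6)) after simplifying.
Normal form (A,B,C) = (k + 1, k + 6, k**2 + 6*k + 9).
Key eq: (k + 1)·f(k+1) = (k + 5)·f(k) + (k**2 + 6*k + 9).
Bound: deg f ≤ 4.
Coefficient equations give f(k) = k*(k + 2)*(k + 3)*(k + 5)/8.
Then R = B(k−1)f/C = k*(k + 2)*(k + 5)**2/(8*(k + 3)), so s_k = R(k)·t_k = 3*k*(-k - 5)/(4*(k**2 + 5*k + 4)).
Verify: 6*(-k - 3)/(k**4 + 12*k**3 + 49*k**2 + 78*k + 40) matches t_k.
Σ_(k=2)^n t_k = s_(n+1) − s_(2) = (3*(-n**2 - 7*n - 6)/(4*(n**2 + 7*n + 10))) − (-7/12), i.e. (-n**2 - 7*n + 8)/(6*(n**2 + 7*n + 10)).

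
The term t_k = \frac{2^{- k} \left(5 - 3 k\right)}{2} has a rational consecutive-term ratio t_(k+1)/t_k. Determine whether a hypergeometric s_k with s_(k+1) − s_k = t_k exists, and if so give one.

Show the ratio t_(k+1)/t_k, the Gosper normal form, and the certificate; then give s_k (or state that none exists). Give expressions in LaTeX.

t_(k+1)/t_k = (3*k - 2)/(2*(3*k - 5)).
A = 1/2, B = 1, C = k - 5/3.
Solve (1/2)·f(k+1) − (1)·f(k) = k - 5/3.
deg f ≤ 1 (via 0,0,1).
Solve for f: f(k) = -2*(3*k - 2)/3 (degree 1 ≤ 1).
R(k) = B(k−1)·f(k)/C(k) = -2*(3*k - 2)/(3*k - 5); s_k = R·t_k = (3*k - 2)/2**k.
Check: Δs_k = (5 - 3*k)/(2*2**k). ✓

s_k = 2^{- k} \left(3 k - 2\right)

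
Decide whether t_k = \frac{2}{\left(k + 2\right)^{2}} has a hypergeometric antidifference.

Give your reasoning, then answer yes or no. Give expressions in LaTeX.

No — t_k has no hypergeometric antidifference.

t_(k+1)/t_k = (k + 2)**2/(k + 3)**2.
Gosper form: A/B · C(k+1)/C(k) with A=k**2 + 4*k + 4, B=k**2 + 6*k + 9, C=1.
Key eq: (k**2 + 4*k + 4)·f(k+1) = (k**2 + 4*k + 4)·f(k) + (1).
From deg A=2, deg B=2, deg C=0: d=0.
Write f(k) = c0. Then LHS − RHS = -1, requiring -1 = 0: contradictory. No certificate.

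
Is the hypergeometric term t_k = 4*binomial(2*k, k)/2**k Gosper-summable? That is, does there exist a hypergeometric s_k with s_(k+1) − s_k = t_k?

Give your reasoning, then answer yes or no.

No — key equation has no polynomial f.

Compute t_(k+1)/t_k: get (2*k + 1)/(k + 1).
Take A(k)=2*k + 1, B(k)=k + 1, C(k)=1.
f must satisfy (2*k + 1)·f(k+1) − (k)·f(k) = 1.
Bound: deg f ≤ -1.
Bound -1 < 0, so the key equation has no polynomial solution.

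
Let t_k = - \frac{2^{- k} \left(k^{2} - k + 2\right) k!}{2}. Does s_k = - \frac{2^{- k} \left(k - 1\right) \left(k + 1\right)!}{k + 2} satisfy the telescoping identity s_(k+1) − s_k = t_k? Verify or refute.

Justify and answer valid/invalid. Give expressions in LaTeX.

Invalid: residual \frac{2^{- k} \left(k^{3} + k^{2} - 2 k + 6\right) k!}{2 \left(k + 2\right) \left(k + 3\right)} ≠ 0.

s_(k+1) = -k*factorial(k + 2)/(2*2**k*(k + 3))
s_(k+1) − s_k = -(k**3 + 2*k**2 + 6)*factorial(k + 1)/(2*2**k*(k + 2)*(k + 3))
(s_(k+1) − s_k) − t_k = (k**3 + k**2 - 2*k + 6)*factorial(k)/(2*2**k*(k + 2)*(k + 3))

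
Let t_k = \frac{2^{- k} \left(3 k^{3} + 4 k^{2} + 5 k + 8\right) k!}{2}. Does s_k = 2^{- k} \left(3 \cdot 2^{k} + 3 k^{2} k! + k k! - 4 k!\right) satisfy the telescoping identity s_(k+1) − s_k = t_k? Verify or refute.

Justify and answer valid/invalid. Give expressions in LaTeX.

s_(k+1) = (6*2**k + 3*k**3*factorial(k) + 10*k**2*factorial(k) + 7*k*factorial(k))/(2*2**k)
s_(k+1) − s_k = (3*k**3 + 4*k**2 + 5*k + 8)*factorial(k)/(2*2**k)
(s_(k+1) − s_k) − t_k = 0

Valid: the claim telescopes to t_k.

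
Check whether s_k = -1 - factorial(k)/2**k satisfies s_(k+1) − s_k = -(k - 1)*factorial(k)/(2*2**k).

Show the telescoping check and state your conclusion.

Valid: the claim telescopes to t_k.

s_(k+1) = -(2*2**k + k*factorial(k) + factorial(k))/(2*2**k)
s_(k+1) − s_k = -(k - 1)*factorial(k)/(2*2**k)
(s_(k+1) − s_k) − t_k = 0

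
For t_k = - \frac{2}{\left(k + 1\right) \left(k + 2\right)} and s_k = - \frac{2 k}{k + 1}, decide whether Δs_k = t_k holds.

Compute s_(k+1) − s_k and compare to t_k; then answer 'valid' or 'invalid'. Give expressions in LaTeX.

valid; difference matches t_k

s_(k+1) = 2*(-k - 1)/(k + 2)
s_(k+1) − s_k = -2/(k**2 + 3*k + 2)
(s_(k+1) − s_k) − t_k = 0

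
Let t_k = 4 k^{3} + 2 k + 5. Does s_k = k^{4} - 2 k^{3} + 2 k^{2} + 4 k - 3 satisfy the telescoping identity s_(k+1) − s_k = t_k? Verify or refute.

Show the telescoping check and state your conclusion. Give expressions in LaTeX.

Valid — Δs_k = t_k.

s_(k+1) = k**4 + 2*k**3 + 2*k**2 + 6*k + 2
s_(k+1) − s_k = 4*k**3 + 2*k + 5
(s_(k+1) − s_k) − t_k = 0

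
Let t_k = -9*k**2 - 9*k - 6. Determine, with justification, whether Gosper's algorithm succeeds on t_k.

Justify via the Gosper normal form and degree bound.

Yes. s_k = 3*k*(-k**2 - 1).

Compute t_(k+1)/t_k: get (3*k**2 + 9*k + 8)/(3*k**2 + 3*k + 2).
Gosper form: A/B · C(k+1)/C(k) with A=1, B=1, C=k**2 + k + 2/3.
f must satisfy (1)·f(k+1) − (1)·f(k) = k**2 + k + 2/3.
Bound: deg f ≤ 3.
Solving with deg f ≤ 3: f(k) = k*(k**2 + 1)/3.
R(k) = B(k−1)·f(k)/C(k) = k*(k**2 + 1)/(3*k**2 + 3*k + 2); s_k = R·t_k = 3*k*(-k**2 - 1).
Δs = -9*k**2 - 9*k - 6, as required.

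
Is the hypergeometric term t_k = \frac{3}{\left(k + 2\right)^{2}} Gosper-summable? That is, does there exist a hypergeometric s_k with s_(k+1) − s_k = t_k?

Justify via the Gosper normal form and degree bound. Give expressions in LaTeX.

No; the coefficient equations for f are inconsistent.

t_(k+1)/t_k = (k + 2)**2/(k + 3)**2.
So A=k**2 + 4*k + 4 and B=k**2 + 6*k + 9, with C=1.
f must satisfy (k**2 + 4*k + 4)·f(k+1) − (k**2 + 4*k + 4)·f(k) = 1.
Bound: deg f ≤ 0.
Generic f = c0 gives residual -1; -1 = 0 cannot hold, so t_k is not Gosper-summable.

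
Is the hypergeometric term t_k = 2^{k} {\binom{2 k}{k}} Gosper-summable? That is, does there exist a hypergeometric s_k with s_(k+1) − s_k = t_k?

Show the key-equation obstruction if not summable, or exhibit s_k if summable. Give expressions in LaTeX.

Step 1: r(k) = 4*(2*k + 1)/(k + 1).
A = 8*k + 4, B = k + 1, C = 1.
f must satisfy (8*k + 4)·f(k+1) − (k)·f(k) = 1.
d = -1 from the (1,1,0) case.
deg f ≤ -1 is impossible — no certificate.

No; the degree bound rules out any f.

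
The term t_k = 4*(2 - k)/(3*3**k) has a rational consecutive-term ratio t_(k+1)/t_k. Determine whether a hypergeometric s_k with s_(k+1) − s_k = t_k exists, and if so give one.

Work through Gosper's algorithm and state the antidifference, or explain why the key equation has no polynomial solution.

Step 1: r(k) = (k - 1)/(3*(k - 2)).
Gosper form: A/B · C(k+1)/C(k) with A=1/3, B=1, C=k - 2.
Need (1/3)·f(k+1) − (1)·f(k) = k - 2.
d = 1 from the (0,0,1) case.
Solving with deg f ≤ 1: f(k) = -3*(2*k - 3)/4.
R(k) = B(k−1)·f(k)/C(k) = -3*(2*k - 3)/(4*(k - 2)); s_k = R·t_k = (2*k - 3)/3**k.
Check: Δs_k = 4*(2 - k)/(3*3**k). ✓

s_k = (2*k - 3)/3**k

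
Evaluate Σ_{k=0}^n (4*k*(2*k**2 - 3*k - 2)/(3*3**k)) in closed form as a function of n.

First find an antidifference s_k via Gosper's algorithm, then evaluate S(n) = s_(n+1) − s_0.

S(n) = 3**(-n - 1)*(3**(n + 2) - 4*n**3 - 12*n**2 - 14*n - 9)

t_(k+1)/t_k = (k + 1)*(3*k - 2*(k + 1)**2 + 5)/(3*k*(-2*k**2 + 3*k + 2)).
So A=1/3 and B=1, with C=k**3 - 3*k**2/2 - k.
Key eq: (1/3)·f(k+1) = (1)·f(k) + (k**3 - 3*k**2/2 - k).
d = 3 from the (0,0,3) case.
Solve for f: f(k) = -3*(4*k**3 + 2*k + 3)/8 (degree 3 ≤ 3).
R(k) = B(k−1)·f(k)/C(k) = -3*(4*k**3 + 2*k + 3)/(4*k*(k - 2)*(2*k + 1)); s_k = R·t_k = -(4*k**3 + 2*k + 3)/3**k.
Verify: 4*k*(2*k**2 - 3*k - 2)/(3*3**k) matches t_k.
Evaluate: s_(n+1) = 3**(-n - 1)*(-4*n**3 - 12*n**2 - 14*n - 9); subtract s_(0) = -3 ⇒ S(n) = 3**(-n - 1)*(3**(n + 2) - 4*n**3 - 12*n**2 - 14*n - 9).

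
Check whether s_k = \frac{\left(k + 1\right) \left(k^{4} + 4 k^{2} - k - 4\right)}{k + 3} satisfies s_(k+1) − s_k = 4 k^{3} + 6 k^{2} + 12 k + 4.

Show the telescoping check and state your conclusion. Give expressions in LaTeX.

Invalid: residual \frac{2 \left(- 3 k^{4} - 18 k^{3} - 26 k^{2} - 41 k - 16\right)}{k^{2} + 7 k + 12} ≠ 0.

s_(k+1) = -(k + 2)*(k - (k + 1)**4 - 4*(k + 1)**2 + 5)/(k + 4)
s_(k+1) − s_k = 2*(2*k**5 + 14*k**4 + 33*k**3 + 54*k**2 + 45*k + 8)/(k**2 + 7*k + 12)
(s_(k+1) − s_k) − t_k = 2*(-3*k**4 - 18*k**3 - 26*k**2 - 41*k - 16)/(k**2 + 7*k + 12)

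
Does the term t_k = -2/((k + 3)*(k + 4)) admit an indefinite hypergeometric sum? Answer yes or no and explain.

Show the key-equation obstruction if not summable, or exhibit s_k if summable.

r(k) = (k + 3)/(k + 5) after simplifying.
Normal form (A,B,C) = (k + 3, k + 5, 1).
Need (k + 3)·f(k+1) − (k + 4)·f(k) = 1.
d = 1 from the (1,1,0) case.
A polynomial solution: f(k) = k/3.
Certificate R = B(k−1)f/C = k*(k + 4)/3 gives s_k = -2*k/(3*k + 9).
Check: Δs_k = -2/(k**2 + 7*k + 12). ✓

Yes. s_k = -2*k/(3*k + 9).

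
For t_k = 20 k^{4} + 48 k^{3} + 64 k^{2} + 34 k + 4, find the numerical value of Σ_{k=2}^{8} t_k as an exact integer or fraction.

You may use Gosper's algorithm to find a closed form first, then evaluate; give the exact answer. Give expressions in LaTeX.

Σ = 251790

The ratio is (10*k**4 + 64*k**3 + 164*k**2 + 193*k + 85)/(10*k**4 + 24*k**3 + 32*k**2 + 17*k + 2).
Gosper form: A/B · C(k+1)/C(k) with A=1, B=1, C=k**4 + 12*k**3/5 + 16*k**2/5 + 17*k/10 + 1/5.
Set up (1)·f(k+1) − (1)·f(k) − (k**4 + 12*k**3/5 + 16*k**2/5 + 17*k/10 + 1/5) = 0.
d = 5 from the (0,0,4) case.
A polynomial solution: f(k) = k*(4*k**4 + 2*k**3 + 4*k**2 - 3*k - 3)/20.
Then R = B(k−1)f/C = k*(4*k**4 + 2*k**3 + 4*k**2 - 3*k - 3)/(2*(10*k**4 + 24*k**3 + 32*k**2 + 17*k + 2)), so s_k = R(k)·t_k = k*(4*k**4 + 2*k**3 + 4*k**2 - 3*k - 3).
s_(k+1) − s_k = 20*k**4 + 48*k**3 + 64*k**2 + 34*k + 4 = t_k.
Evaluate s at k=9 and k=2: 251964 and 174; difference 251790.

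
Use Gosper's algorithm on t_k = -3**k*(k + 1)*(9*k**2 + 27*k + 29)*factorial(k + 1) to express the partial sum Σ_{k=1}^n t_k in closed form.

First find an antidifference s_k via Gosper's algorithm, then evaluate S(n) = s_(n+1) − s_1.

Step 1: r(k) = (k + 2)**2*(81*k + 27*(k + 1)**2 + 168)/((k + 1)*(9*k**2 + 27*k + 29)).
Factor: A=3*k + 6; B=1; C=k**3 + 4*k**2 + 56*k/9 + 29/9.
Solve (3*k + 6)·f(k+1) − (1)·f(k) = k**3 + 4*k**2 + 56*k/9 + 29/9.
From deg A=1, deg B=0, deg C=3: d=2.
Solve for f: f(k) = (3*k**2 + k + 1)/9 (degree 2 ≤ 2).
Then R = B(k−1)f/C = (3*k**2 + k + 1)/((k + 1)*(9*k**2 + 27*k + 29)), so s_k = R(k)·t_k = -3**k*(3*k**2 + k + 1)*factorial(k + 1).
s_(k+1) − s_k = -3**k*(k + 1)*(9*k**2 + 27*k + 29)*factorial(k + 1) = t_k.
s_(n+1) = -3**(n + 1)*(3*n**2 + 7*n + 5)*factorial(n + 2) and s_(1) = -30, so S(n) = -9*3**n*n**4*factorial(n) - 48*3**n*n**3*factorial(n) - 96*3**n*n**2*factorial(n) - 87*3**n*n*factorial(n) - 30*3**n*factorial(n) + 30.

S(n) = -9*3**n*n**4*factorial(n) - 48*3**n*n**3*factorial(n) - 96*3**n*n**2*factorial(n) - 87*3**n*n*factorial(n) - 30*3**n*factorial(n) + 30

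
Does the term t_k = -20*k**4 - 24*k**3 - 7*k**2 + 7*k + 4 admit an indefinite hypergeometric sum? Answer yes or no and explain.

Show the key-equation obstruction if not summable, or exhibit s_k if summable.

Yes. s_k = k**2*(-4*k**3 + 4*k**2 + 3*k + 1).

Compute t_(k+1)/t_k: get (20*k**4 + 104*k**3 + 199*k**2 + 159*k + 40)/(20*k**4 + 24*k**3 + 7*k**2 - 7*k - 4).
Factor: A=1; B=1; C=k**4 + 6*k**3/5 + 7*k**2/20 - 7*k/20 - 1/5.
f must satisfy (1)·f(k+1) − (1)·f(k) = k**4 + 6*k**3/5 + 7*k**2/20 - 7*k/20 - 1/5.
deg f ≤ 5 (via 0,0,4).
Match coefficients ⇒ f(k) = k**2*(4*k**3 - 4*k**2 - 3*k - 1)/20.
So s_k = (B(k−1)f/C)·t_k = (k**2*(4*k**3 - 4*k**2 - 3*k - 1)/(20*k**4 + 24*k**3 + 7*k**2 - 7*k - 4))·t_k = k**2*(-4*k**3 + 4*k**2 + 3*k + 1).
s_(k+1) − s_k = -20*k**4 - 24*k**3 - 7*k**2 + 7*k + 4 = t_k.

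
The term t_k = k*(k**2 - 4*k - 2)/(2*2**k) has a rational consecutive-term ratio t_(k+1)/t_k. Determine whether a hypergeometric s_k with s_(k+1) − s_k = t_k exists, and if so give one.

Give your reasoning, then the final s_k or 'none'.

Ratio r(k) = (k**3 - k**2 - 7*k - 5)/(2*k*(k**2 - 4*k - 2)).
Normal form (A,B,C) = (1/2, 1, k**3 - 4*k**2 - 2*k).
Key eq: (1/2)·f(k+1) = (1)·f(k) + (k**3 - 4*k**2 - 2*k).
deg f ≤ 3 (via 0,0,3).
Solving with deg f ≤ 3: f(k) = -2*(k**3 - k**2 - k - 1).
Get s_k = R·t_k = (-k**3 + k**2 + k + 1)/2**k with R(k) = B(k−1)f(k)/C(k) = -2*(k**3 - k**2 - k - 1)/(k*(k**2 - 4*k - 2)).
s_(k+1) − s_k = k*(k**2 - 4*k - 2)/(2*2**k) = t_k.

s_k = (-k**3 + k**2 + k + 1)/2**k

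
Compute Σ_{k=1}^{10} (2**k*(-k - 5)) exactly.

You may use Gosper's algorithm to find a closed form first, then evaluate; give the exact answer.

Ratio r(k) = 2*(k + 6)/(k + 5).
Normal form (A,B,C) = (2, 1, k + 5).
Key eq: (2)·f(k+1) = (1)·f(k) + (k + 5).
From deg A=0, deg B=0, deg C=1: d=1.
Solving with deg f ≤ 1: f(k) = k + 3.
So s_k = (B(k−1)f/C)·t_k = ((k + 3)/(k + 5))·t_k = 2**k*(-k - 3).
s_(k+1) − s_k = 2**k*(-k - 5) = t_k.
Telescoping: Σ = s_(11) − s_(1) = -28672 − (-8) = -28664.

Σ = -28664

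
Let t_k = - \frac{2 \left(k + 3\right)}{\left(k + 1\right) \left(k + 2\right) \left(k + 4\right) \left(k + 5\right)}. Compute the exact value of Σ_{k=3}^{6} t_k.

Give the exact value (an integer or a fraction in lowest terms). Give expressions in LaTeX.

Σ = -15/616

t_(k+1)/t_k = (k + 1)*(k + 4)**2/((k + 3)**2*(k + 6)).
Take A(k)=k + 1, B(k)=k + 6, C(k)=k**2 + 6*k + 9.
f must satisfy (k + 1)·f(k+1) − (k + 5)·f(k) = k**2 + 6*k + 9.
deg f ≤ 4 (via 1,1,2).
A polynomial solution: f(k) = k*(k + 2)*(k + 3)*(k + 5)/8.
Certificate R = B(k−1)f/C = k*(k + 2)*(k + 5)**2/(8*(k + 3)) gives s_k = k*(-k - 5)/(4*(k**2 + 5*k + 4)).
s_(k+1) − s_k = 2*(-k - 3)/(k**4 + 12*k**3 + 49*k**2 + 78*k + 40) = t_k.
Sum = s_(7) − s_(3); s_(7) = -21/88, s_(3) = -3/14 ⇒ -15/616.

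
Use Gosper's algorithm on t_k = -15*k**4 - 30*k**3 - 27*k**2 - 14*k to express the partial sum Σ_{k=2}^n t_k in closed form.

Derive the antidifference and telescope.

r(k) = (15*k**4 + 90*k**3 + 207*k**2 + 218*k + 86)/(k*(15*k**3 + 30*k**2 + 27*k + 14)) after simplifying.
A = 1, B = 1, C = k**4 + 2*k**3 + 9*k**2/5 + 14*k/15.
Need (1)·f(k+1) − (1)·f(k) = k**4 + 2*k**3 + 9*k**2/5 + 14*k/15.
From deg A=0, deg B=0, deg C=4: d=5.
Match coefficients ⇒ f(k) = k*(k - 1)*(3*k**3 + 3*k**2 + 2*k + 3)/15.
So s_k = (B(k−1)f/C)·t_k = ((k - 1)*(3*k**3 + 3*k**2 + 2*k + 3)/(15*k**3 + 30*k**2 + 27*k + 14))·t_k = k*(-3*k**4 + k**2 - k + 3).
Check: Δs_k = k*(-15*k**3 - 30*k**2 - 27*k - 14). ✓
Telescope: S(n) = s_(n+1) − s_(2) = n*(-3*n**4 - 15*n**3 - 29*n**2 - 28*n - 11) − (-86) = -3*n**5 - 15*n**4 - 29*n**3 - 28*n**2 - 11*n + 86.

S(n) = -3*n**5 - 15*n**4 - 29*n**3 - 28*n**2 - 11*n + 86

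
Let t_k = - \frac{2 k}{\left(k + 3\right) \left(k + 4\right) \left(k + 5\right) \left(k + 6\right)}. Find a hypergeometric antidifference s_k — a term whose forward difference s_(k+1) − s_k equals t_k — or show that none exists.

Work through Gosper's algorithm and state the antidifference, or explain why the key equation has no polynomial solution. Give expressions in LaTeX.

s_k = \frac{k \left(- k^{2} - 12 k + 13\right)}{60 \left(k + 3\right) \left(k + 4\right) \left(k + 5\right)}

The ratio is (k + 1)*(k + 3)/(k*(k + 7)).
Gosper form: A/B · C(k+1)/C(k) with A=k + 3, B=k + 7, C=k.
Solve (k + 3)·f(k+1) − (k + 6)·f(k) = k.
d = 3 from the (1,1,1) case.
Coefficient equations give f(k) = k*(k - 1)*(k + 13)/120.
Get s_k = R·t_k = k*(-k**2 - 12*k + 13)/(60*(k + 3)*(k + 4)*(k + 5)) with R(k) = B(k−1)f(k)/C(k) = (k - 1)*(k + 6)*(k + 13)/120.
Verify: -2*k/(k**4 + 18*k**3 + 119*k**2 + 342*k + 360) matches t_k.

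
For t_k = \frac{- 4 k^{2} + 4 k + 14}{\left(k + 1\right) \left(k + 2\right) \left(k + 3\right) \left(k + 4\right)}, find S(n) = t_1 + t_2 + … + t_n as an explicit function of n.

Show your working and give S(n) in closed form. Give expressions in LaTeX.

r(k) = (k + 1)*(2*k - 2*(k + 1)**2 + 9)/((k + 5)*(-2*k**2 + 2*k + 7)) after simplifying.
Gosper form: A/B · C(k+1)/C(k) with A=k + 1, B=k + 5, C=k**2 - k - 7/2.
f must satisfy (k + 1)·f(k+1) − (k + 4)·f(k) = k**2 - k - 7/2.
d = 3 from the (1,1,2) case.
Match coefficients ⇒ f(k) = -k*(k**2 + 18*k + 23)/12.
R(k) = B(k−1)·f(k)/C(k) = -k*(k + 4)*(k**2 + 18*k + 23)/(6*(2*k**2 - 2*k - 7)); s_k = R·t_k = k*(k**2 + 18*k + 23)/(3*(k + 1)*(k + 2)*(k + 3)).
Δs = 2*(-2*k**2 + 2*k + 7)/(k**4 + 10*k**3 + 35*k**2 + 50*k + 24), as required.
Evaluate: s_(n+1) = (n**3 + 21*n**2 + 62*n + 42)/(3*(n**3 + 9*n**2 + 26*n + 24)); subtract s_(1) = 7/12 ⇒ S(n) = n*(-n**2 + 7*n + 22)/(4*(n**3 + 9*n**2 + 26*n + 24)).

S(n) = \frac{n \left(- n^{2} + 7 n + 22\right)}{4 \left(n^{3} + 9 n^{2} + 26 n + 24\right)}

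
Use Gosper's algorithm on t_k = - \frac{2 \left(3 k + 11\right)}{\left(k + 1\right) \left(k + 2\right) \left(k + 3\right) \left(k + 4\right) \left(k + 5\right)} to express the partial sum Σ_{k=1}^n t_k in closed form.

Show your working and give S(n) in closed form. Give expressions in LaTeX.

t_(k+1)/t_k = (k + 1)*(3*k + 14)/((k + 6)*(3*k + 11)).
Gosper form: A/B · C(k+1)/C(k) with A=k + 1, B=k + 6, C=k + 11/3.
Key eq: (k + 1)·f(k+1) = (k + 5)·f(k) + (k + 11/3).
From deg A=1, deg B=1, deg C=1: d=4.
Solve for f: f(k) = k*(k + 3)*(k**2 + 7*k + 14)/24 (degree 4 ≤ 4).
R(k) = B(k−1)·f(k)/C(k) = k*(k + 3)*(k + 5)*(k**2 + 7*k + 14)/(8*(3*k + 11)); s_k = R·t_k = k*(-k**2 - 7*k - 14)/(4*(k**3 + 7*k**2 + 14*k + 8)).
Check: Δs_k = 2*(-3*k - 11)/(k**5 + 15*k**4 + 85*k**3 + 225*k**2 + 274*k + 120). ✓
Evaluate: s_(n+1) = (-n**3 - 10*n**2 - 31*n - 22)/(4*(n**3 + 10*n**2 + 31*n + 30)); subtract s_(1) = -11/60 ⇒ S(n) = n*(-n**2 - 10*n - 31)/(15*(n**3 + 10*n**2 + 31*n + 30)).

S(n) = \frac{n \left(- n^{2} - 10 n - 31\right)}{15 \left(n^{3} + 10 n^{2} + 31 n + 30\right)}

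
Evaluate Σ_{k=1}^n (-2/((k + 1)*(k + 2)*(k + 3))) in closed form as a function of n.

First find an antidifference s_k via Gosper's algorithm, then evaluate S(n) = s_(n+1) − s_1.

Step 1: r(k) = (k + 1)/(k + 4).
So A=k + 1 and B=k + 4, with C=1.
Key eq: (k + 1)·f(k+1) = (k + 3)·f(k) + (1).
d = 2 from the (1,1,0) case.
Solve for f: f(k) = k*(k + 3)/4 (degree 2 ≤ 2).
Certificate R = B(k−1)f/C = k*(k + 3)**2/4 gives s_k = k*(-k - 3)/(2*(k + 1)*(k + 2)).
Δs = -2/(k**3 + 6*k**2 + 11*k + 6), as required.
Telescope: S(n) = s_(n+1) − s_(1) = (-n**2 - 5*n - 4)/(2*(n**2 + 5*n + 6)) − (-1/3) = n*(-n - 5)/(6*(n**2 + 5*n + 6)).

S(n) = n*(-n - 5)/(6*(n**2 + 5*n + 6))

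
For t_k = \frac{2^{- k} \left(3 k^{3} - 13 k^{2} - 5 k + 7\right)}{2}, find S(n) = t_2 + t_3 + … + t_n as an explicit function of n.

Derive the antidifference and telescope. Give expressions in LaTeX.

S(n) = 2^{- n - 1} \left(2^{n} - 3 n^{3} - 5 n^{2} + 3 n + 3\right)

Ratio r(k) = (3*k**3 - 4*k**2 - 22*k - 8)/(2*(3*k**3 - 13*k**2 - 5*k + 7)).
Take A(k)=1/2, B(k)=1, C(k)=k**3 - 13*k**2/3 - 5*k/3 + 7/3.
Solve (1/2)·f(k+1) − (1)·f(k) = k**3 - 13*k**2/3 - 5*k/3 + 7/3.
d = 3 from the (0,0,3) case.
Coefficient equations give f(k) = -2*(3*k**3 - 4*k**2 - 4*k + 2)/3.
Get s_k = R·t_k = (-3*k**3 + 4*k**2 + 4*k - 2)/2**k with R(k) = B(k−1)f(k)/C(k) = -2*(3*k**3 - 4*k**2 - 4*k + 2)/(3*k**3 - 13*k**2 - 5*k + 7).
s_(k+1) − s_k = (3*k**3 - 13*k**2 - 5*k + 7)/(2*2**k) = t_k.
Telescope: S(n) = s_(n+1) − s_(2) = 2**(-n - 1)*(-3*n**3 - 5*n**2 + 3*n + 3) − (-1/2) = 2**(-n - 1)*(2**n - 3*n**3 - 5*n**2 + 3*n + 3).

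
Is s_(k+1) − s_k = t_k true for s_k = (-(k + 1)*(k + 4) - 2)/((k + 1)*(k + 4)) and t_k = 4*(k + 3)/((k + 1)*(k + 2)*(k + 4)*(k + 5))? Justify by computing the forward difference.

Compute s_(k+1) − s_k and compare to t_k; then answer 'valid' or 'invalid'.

valid (s_(k+1) − s_k reduces to t_k)

s_(k+1) = (-(k + 2)*(k + 5) - 2)/((k + 2)*(k + 5))
s_(k+1) − s_k = 4*(k + 3)/(k**4 + 12*k**3 + 49*k**2 + 78*k + 40)
(s_(k+1) − s_k) − t_k = 0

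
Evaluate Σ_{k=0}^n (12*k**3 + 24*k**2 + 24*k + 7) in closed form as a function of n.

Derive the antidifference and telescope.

S(n) = 3*n**4 + 14*n**3 + 27*n**2 + 23*n + 7

r(k) = (12*k**3 + 60*k**2 + 108*k + 67)/(12*k**3 + 24*k**2 + 24*k + 7) after simplifying.
Gosper form: A/B · C(k+1)/C(k) with A=1, B=1, C=k**3 + 2*k**2 + 2*k + 7/12.
Need (1)·f(k+1) − (1)·f(k) = k**3 + 2*k**2 + 2*k + 7/12.
Bound: deg f ≤ 4.
A polynomial solution: f(k) = k*(3*k**3 + 2*k**2 + 3*k - 1)/12.
Get s_k = R·t_k = k*(3*k**3 + 2*k**2 + 3*k - 1) with R(k) = B(k−1)f(k)/C(k) = k*(3*k**3 + 2*k**2 + 3*k - 1)/(12*k**3 + 24*k**2 + 24*k + 7).
Check: Δs_k = 12*k**3 + 24*k**2 + 24*k + 7. ✓
Σ_(k=0)^n t_k = s_(n+1) − s_(0) = (3*n**4 + 14*n**3 + 27*n**2 + 23*n + 7) − (0), i.e. 3*n**4 + 14*n**3 + 27*n**2 + 23*n + 7.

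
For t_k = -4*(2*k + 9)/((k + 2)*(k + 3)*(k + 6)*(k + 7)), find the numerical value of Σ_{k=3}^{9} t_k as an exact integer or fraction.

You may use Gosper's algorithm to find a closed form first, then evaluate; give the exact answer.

Σ = -49/720

Ratio r(k) = (k + 2)*(k + 6)*(2*k + 11)/((k + 4)*(k + 8)*(2*k + 9)).
Normal form (A,B,C) = (k + 2, k + 8, k**3 + 27*k**2/2 + 121*k/2 + 90).
Need (k + 2)·f(k+1) − (k + 7)·f(k) = k**3 + 27*k**2/2 + 121*k/2 + 90.
deg f ≤ 5 (via 1,1,3).
Solve for f: f(k) = k*(k + 3)*(k + 4)*(k + 5)*(k + 8)/24 (degree 5 ≤ 5).
R(k) = B(k−1)·f(k)/C(k) = k*(k + 3)*(k + 7)*(k + 8)/(12*(2*k + 9)); s_k = R·t_k = k*(-k - 8)/(3*(k**2 + 8*k + 12)).
Verify: 4*(-2*k - 9)/(k**4 + 18*k**3 + 113*k**2 + 288*k + 252) matches t_k.
Σ_(k=3)^(9) t_k = s_(10) − s_(3) = -5/16 − (-11/45) = -49/720.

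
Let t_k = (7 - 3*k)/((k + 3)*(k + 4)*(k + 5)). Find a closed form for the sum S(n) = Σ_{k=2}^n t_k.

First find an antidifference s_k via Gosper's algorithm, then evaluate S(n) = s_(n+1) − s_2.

r(k) = (k + 3)*(3*k - 4)/((k + 6)*(3*k - 7)) after simplifying.
So A=k + 3 and B=k + 6, with C=k - 7/3.
f must satisfy (k + 3)·f(k+1) − (k + 5)·f(k) = k - 7/3.
deg f ≤ 2 (via 1,1,1).
Match coefficients ⇒ f(k) = k*(k - 29)/36.
So s_k = (B(k−1)f/C)·t_k = (k*(k - 29)*(k + 5)/(12*(3*k - 7)))·t_k = k*(29 - k)/(12*(k + 3)*(k + 4)).
s_(k+1) − s_k = (7 - 3*k)/(k**3 + 12*k**2 + 47*k + 60) = t_k.
s_(n+1) = (-n**2 + 27*n + 28)/(12*(n**2 + 9*n + 20)) and s_(2) = 3/20, so S(n) = (-7*n**2 + 27*n - 20)/(30*(n**2 + 9*n + 20)).

S(n) = (-7*n**2 + 27*n - 20)/(30*(n**2 + 9*n + 20))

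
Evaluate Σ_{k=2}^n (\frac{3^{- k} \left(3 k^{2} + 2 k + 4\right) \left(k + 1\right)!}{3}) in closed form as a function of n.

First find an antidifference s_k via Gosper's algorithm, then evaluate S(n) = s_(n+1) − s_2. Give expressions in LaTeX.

Step 1: r(k) = (k + 2)*(2*k + 3*(k + 1)**2 + 6)/(3*(3*k**2 + 2*k + 4)).
Factor: A=k/3 + 2/3; B=1; C=k**2 + 2*k/3 + 4/3.
Solve (k/3 + 2/3)·f(k+1) − (1)·f(k) = k**2 + 2*k/3 + 4/3.
Degrees (1,0,2) ⇒ d ≤ 1.
Match coefficients ⇒ f(k) = 3*k + 2.
Get s_k = R·t_k = (3*k + 2)*factorial(k + 1)/3**k with R(k) = B(k−1)f(k)/C(k) = 3*(3*k + 2)/(3*k**2 + 2*k + 4).
Δs = (3*k**2 + 2*k + 4)*factorial(k + 1)/(3*3**k), as required.
Telescope: S(n) = s_(n+1) − s_(2) = 3**(-n - 1)*(3*n + 5)*factorial(n + 2) − (16/3) = 3**(-n - 1)*(-16*3**n + 3*n**3*factorial(n) + 14*n**2*factorial(n) + 21*n*factorial(n) + 10*factorial(n)).

S(n) = 3^{- n - 1} \left(- 16 \cdot 3^{n} + 3 n^{3} n! + 14 n^{2} n! + 21 n n! + 10 n!\right)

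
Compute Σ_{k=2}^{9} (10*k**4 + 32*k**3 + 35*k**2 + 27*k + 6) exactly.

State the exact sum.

Step 1: r(k) = (10*k**4 + 72*k**3 + 191*k**2 + 233*k + 110)/(10*k**4 + 32*k**3 + 35*k**2 + 27*k + 6).
So A=1 and B=1, with C=k**4 + 16*k**3/5 + 7*k**2/2 + 27*k/10 + 3/5.
Set up (1)·f(k+1) − (1)·f(k) − (k**4 + 16*k**3/5 + 7*k**2/2 + 27*k/10 + 3/5) = 0.
Degrees (0,0,4) ⇒ d ≤ 5.
Solving with deg f ≤ 5: f(k) = k*(2*k**4 + 3*k**3 - k**2 + 4*k - 2)/10.
R(k) = B(k−1)·f(k)/C(k) = k*(2*k**4 + 3*k**3 - k**2 + 4*k - 2)/(10*k**4 + 32*k**3 + 35*k**2 + 27*k + 6); s_k = R·t_k = k*(2*k**4 + 3*k**3 - k**2 + 4*k - 2).
Check: Δs_k = 10*k**4 + 32*k**3 + 35*k**2 + 27*k + 6. ✓
Σ_(k=2)^(9) t_k = s_(10) − s_(2) = 229380 − (116) = 229264.

Σ = 229264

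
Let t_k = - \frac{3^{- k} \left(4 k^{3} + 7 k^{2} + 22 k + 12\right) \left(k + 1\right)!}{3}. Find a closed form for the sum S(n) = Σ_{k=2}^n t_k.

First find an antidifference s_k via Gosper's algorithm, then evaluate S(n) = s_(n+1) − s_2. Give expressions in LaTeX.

Ratio r(k) = (4*k**4 + 27*k**3 + 86*k**2 + 141*k + 90)/(3*(4*k**3 + 7*k**2 + 22*k + 12)).
A = k/3 + 2/3, B = 1, C = k**3 + 7*k**2/4 + 11*k/2 + 3.
Key eq: (k/3 + 2/3)·f(k+1) = (1)·f(k) + (k**3 + 7*k**2/4 + 11*k/2 + 3).
Bound: deg f ≤ 2.
A polynomial solution: f(k) = 3*(4*k**2 + 3*k + 2)/4.
Get s_k = R·t_k = -(4*k**2 + 3*k + 2)*factorial(k + 1)/3**k with R(k) = B(k−1)f(k)/C(k) = 3*(4*k**2 + 3*k + 2)/(4*k**3 + 7*k**2 + 22*k + 12).
Δs = -(4*k**3 + 7*k**2 + 22*k + 12)*factorial(k + 1)/(3*3**k), as required.
Σ_(k=2)^n t_k = s_(n+1) − s_(2) = (-3**(-n - 1)*(4*n**2 + 11*n + 9)*factorial(n + 2)) − (-16), i.e. (48*3**n - 4*n**4*factorial(n) - 23*n**3*factorial(n) - 50*n**2*factorial(n) - 49*n*factorial(n) - 18*factorial(n))/(3*3**n).

S(n) = \frac{3^{- n} \left(48 \cdot 3^{n} - 4 n^{4} n! - 23 n^{3} n! - 50 n^{2} n! - 49 n n! - 18 n!\right)}{3}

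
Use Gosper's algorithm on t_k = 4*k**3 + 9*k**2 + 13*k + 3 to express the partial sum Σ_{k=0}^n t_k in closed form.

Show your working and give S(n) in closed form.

S(n) = n**4 + 5*n**3 + 12*n**2 + 11*n + 3

Step 1: r(k) = (4*k**3 + 21*k**2 + 43*k + 29)/(4*k**3 + 9*k**2 + 13*k + 3).
So A=1 and B=1, with C=k**3 + 9*k**2/4 + 13*k/4 + 3/4.
Solve (1)·f(k+1) − (1)·f(k) = k**3 + 9*k**2/4 + 13*k/4 + 3/4.
Degrees (0,0,3) ⇒ d ≤ 4.
Match coefficients ⇒ f(k) = k*(k**3 + k**2 + 3*k - 2)/4.
Then R = B(k−1)f/C = k*(k**3 + k**2 + 3*k - 2)/(4*k**3 + 9*k**2 + 13*k + 3), so s_k = R(k)·t_k = k*(k**3 + k**2 + 3*k - 2).
s_(k+1) − s_k = 4*k**3 + 9*k**2 + 13*k + 3 = t_k.
Telescope: S(n) = s_(n+1) − s_(0) = n**4 + 5*n**3 + 12*n**2 + 11*n + 3 − (0) = n**4 + 5*n**3 + 12*n**2 + 11*n + 3.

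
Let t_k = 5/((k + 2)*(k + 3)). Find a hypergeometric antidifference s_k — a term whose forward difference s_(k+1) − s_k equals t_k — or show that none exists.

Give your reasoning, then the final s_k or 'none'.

Ratio r(k) = (k + 2)/(k + 4).
Take A(k)=k + 2, B(k)=k + 4, C(k)=1.
Need (k + 2)·f(k+1) − (k + 3)·f(k) = 1.
From deg A=1, deg B=1, deg C=0: d=1.
A polynomial solution: f(k) = k/2.
So s_k = (B(k−1)f/C)·t_k = (k*(k + 3)/2)·t_k = 5*k/(2*(k + 2)).
Check: Δs_k = 5/(k**2 + 5*k + 6). ✓

s_k = 5*k/(2*(k + 2))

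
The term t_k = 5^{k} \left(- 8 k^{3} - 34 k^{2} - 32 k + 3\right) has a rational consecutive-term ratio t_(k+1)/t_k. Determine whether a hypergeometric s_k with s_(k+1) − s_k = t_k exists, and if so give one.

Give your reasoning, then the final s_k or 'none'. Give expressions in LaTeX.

Step 1: r(k) = 5*(8*k**3 + 58*k**2 + 124*k + 71)/(8*k**3 + 34*k**2 + 32*k - 3).
Normal form (A,B,C) = (5, 1, k**3 + 17*k**2/4 + 4*k - 3/8).
Set up (5)·f(k+1) − (1)·f(k) − (k**3 + 17*k**2/4 + 4*k - 3/8) = 0.
d = 3 from the (0,0,3) case.
Coefficient equations give f(k) = (2*k**3 + k**2 - 2*k - 2)/8.
Then R = B(k−1)f/C = (2*k**3 + k**2 - 2*k - 2)/(8*k**3 + 34*k**2 + 32*k - 3), so s_k = R(k)·t_k = 5**k*(-2*k**3 - k**2 + 2*k + 2).
Δs = 5**k*(-8*k**3 - 34*k**2 - 32*k + 3), as required.

s_k = 5^{k} \left(- 2 k^{3} - k^{2} + 2 k + 2\right)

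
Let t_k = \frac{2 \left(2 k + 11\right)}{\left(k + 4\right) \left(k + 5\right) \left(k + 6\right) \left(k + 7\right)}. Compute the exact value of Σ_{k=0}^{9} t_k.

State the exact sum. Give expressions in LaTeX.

Ratio r(k) = (k + 4)*(2*k + 13)/((k + 8)*(2*k + 11)).
Factor: A=k + 4; B=k + 8; C=k + 11/2.
Set up (k + 4)·f(k+1) − (k + 7)·f(k) − (k + 11/2) = 0.
deg f ≤ 3 (via 1,1,1).
Solving with deg f ≤ 3: f(k) = k*(k + 5)*(k + 10)/48.
So s_k = (B(k−1)f/C)·t_k = (k*(k + 5)*(k + 7)*(k + 10)/(24*(2*k + 11)))·t_k = k*(k + 10)/(12*(k**2 + 10*k + 24)).
Check: Δs_k = 2*(2*k + 11)/(k**4 + 22*k**3 + 179*k**2 + 638*k + 840). ✓
Sum = s_(10) − s_(0); s_(10) = 25/336, s_(0) = 0 ⇒ 25/336.

Σ = 25/336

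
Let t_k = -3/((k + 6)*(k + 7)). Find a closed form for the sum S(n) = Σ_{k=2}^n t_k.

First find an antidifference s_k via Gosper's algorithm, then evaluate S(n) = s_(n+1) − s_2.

The ratio is (k + 6)/(k + 8).
Take A(k)=k + 6, B(k)=k + 8, C(k)=1.
Set up (k + 6)·f(k+1) − (k + 7)·f(k) − (1) = 0.
From deg A=1, deg B=1, deg C=0: d=1.
A polynomial solution: f(k) = k/6.
Then R = B(k−1)f/C = k*(k + 7)/6, so s_k = R(k)·t_k = -k/(2*k + 12).
s_(k+1) − s_k = -3/(k**2 + 13*k + 42) = t_k.
Σ_(k=2)^n t_k = s_(n+1) − s_(2) = ((-n - 1)/(2*(n + 7))) − (-1/8), i.e. 3*(1 - n)/(8*(n + 7)).

S(n) = 3*(1 - n)/(8*(n + 7))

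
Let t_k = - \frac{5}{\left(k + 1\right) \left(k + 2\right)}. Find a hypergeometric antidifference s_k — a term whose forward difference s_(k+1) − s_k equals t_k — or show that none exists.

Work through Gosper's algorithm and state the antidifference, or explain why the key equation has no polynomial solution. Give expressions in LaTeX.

Step 1: r(k) = (k + 1)/(k + 3).
Gosper form: A/B · C(k+1)/C(k) with A=k + 1, B=k + 3, C=1.
Need (k + 1)·f(k+1) − (k + 2)·f(k) = 1.
From deg A=1, deg B=1, deg C=0: d=1.
Solve for f: f(k) = k (degree 1 ≤ 1).
So s_k = (B(k−1)f/C)·t_k = (k*(k + 2))·t_k = -5*k/(k + 1).
Check: Δs_k = -5/(k**2 + 3*k + 2). ✓

s_k = - \frac{5 k}{k + 1}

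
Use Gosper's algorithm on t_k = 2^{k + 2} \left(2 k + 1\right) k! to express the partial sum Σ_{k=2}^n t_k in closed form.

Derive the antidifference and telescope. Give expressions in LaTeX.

r(k) = 2*(k + 1)*(2*k + 3)/(2*k + 1) after simplifying.
A = 2*k + 2, B = 1, C = k + 1/2.
Need (2*k + 2)·f(k+1) − (1)·f(k) = k + 1/2.
Bound: deg f ≤ 0.
Coefficient equations give f(k) = 1/2.
Get s_k = R·t_k = 2**(k + 2)*factorial(k) with R(k) = B(k−1)f(k)/C(k) = 1/(2*k + 1).
s_(k+1) − s_k = 2**(k + 2)*(2*k + 1)*factorial(k) = t_k.
Evaluate: s_(n+1) = 2**(n + 3)*factorial(n + 1); subtract s_(2) = 32 ⇒ S(n) = 8*2**n*factorial(n + 1) - 32.

S(n) = 8 \cdot 2^{n} \left(n + 1\right)! - 32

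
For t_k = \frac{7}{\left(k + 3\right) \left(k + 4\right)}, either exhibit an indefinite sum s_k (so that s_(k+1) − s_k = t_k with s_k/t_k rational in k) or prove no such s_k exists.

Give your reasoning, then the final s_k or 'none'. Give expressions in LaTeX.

Step 1: r(k) = (k + 3)/(k + 5).
Gosper form: A/B · C(k+1)/C(k) with A=k + 3, B=k + 5, C=1.
Set up (k + 3)·f(k+1) − (k + 4)·f(k) − (1) = 0.
Degrees (1,1,0) ⇒ d ≤ 1.
Coefficient equations give f(k) = k/3.
R(k) = B(k−1)·f(k)/C(k) = k*(k + 4)/3; s_k = R·t_k = 7*k/(3*(k + 3)).
Verify: 7/(k**2 + 7*k + 12) matches t_k.

s_k = \frac{7 k}{3 \left(k + 3\right)}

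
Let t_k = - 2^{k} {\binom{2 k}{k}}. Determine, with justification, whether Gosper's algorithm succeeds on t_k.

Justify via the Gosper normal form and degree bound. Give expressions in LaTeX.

Compute t_(k+1)/t_k: get 4*(2*k + 1)/(k + 1).
A = 8*k + 4, B = k + 1, C = 1.
Set up (8*k + 4)·f(k+1) − (k)·f(k) − (1) = 0.
Degrees (1,1,0) ⇒ d ≤ -1.
Bound -1 < 0, so the key equation has no polynomial solution.

No. Not Gosper-summable.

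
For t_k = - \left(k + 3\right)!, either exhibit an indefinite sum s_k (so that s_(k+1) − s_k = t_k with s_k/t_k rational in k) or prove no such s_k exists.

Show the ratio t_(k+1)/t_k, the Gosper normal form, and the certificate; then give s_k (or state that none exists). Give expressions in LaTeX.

t_(k+1)/t_k = k + 4.
Take A(k)=k + 4, B(k)=1, C(k)=1.
Need (k + 4)·f(k+1) − (1)·f(k) = 1.
From deg A=1, deg B=0, deg C=0: d=-1.
Negative degree bound (-1): no f exists, t_k not Gosper-summable.

none (Gosper's algorithm certifies no s_k)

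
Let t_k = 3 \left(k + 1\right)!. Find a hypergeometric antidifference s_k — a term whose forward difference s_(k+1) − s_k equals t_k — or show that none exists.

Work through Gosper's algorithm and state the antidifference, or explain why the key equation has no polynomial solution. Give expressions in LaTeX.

not Gosper-summable; s_k does not exist

Compute t_(k+1)/t_k: get k + 2.
Normal form (A,B,C) = (k + 2, 1, 1).
Solve (k + 2)·f(k+1) − (1)·f(k) = 1.
deg f ≤ -1 (via 1,0,0).
deg f ≤ -1 is impossible — no certificate.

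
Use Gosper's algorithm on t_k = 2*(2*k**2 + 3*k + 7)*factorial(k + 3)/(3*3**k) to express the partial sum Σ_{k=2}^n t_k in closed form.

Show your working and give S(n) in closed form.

S(n) = -80 + 4*n*factorial(n + 4)/(3*3**n) + 2*factorial(n + 4)/(3*3**n)

t_(k+1)/t_k = (k + 4)*(3*k + 2*(k + 1)**2 + 10)/(3*(2*k**2 + 3*k + 7)).
Normal form (A,B,C) = (k/3 + 4/3, 1, k**2 + 3*k/2 + 7/2).
Need (k/3 + 4/3)·f(k+1) − (1)·f(k) = k**2 + 3*k/2 + 7/2.
Bound: deg f ≤ 1.
Match coefficients ⇒ f(k) = 3*(2*k - 1)/2.
Get s_k = R·t_k = 2*(2*k - 1)*factorial(k + 3)/3**k with R(k) = B(k−1)f(k)/C(k) = 3*(2*k - 1)/(2*k**2 + 3*k + 7).
s_(k+1) − s_k = 2*(2*k**2 + 3*k + 7)*factorial(k + 3)/(3*3**k) = t_k.
s_(n+1) = 2*3**(-n - 1)*(2*n + 1)*factorial(n + 4) and s_(2) = 80, so S(n) = -80 + 4*n*factorial(n + 4)/(3*3**n) + 2*factorial(n + 4)/(3*3**n).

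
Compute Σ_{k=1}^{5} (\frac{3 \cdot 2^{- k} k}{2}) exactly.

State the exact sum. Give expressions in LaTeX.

Σ = 171/64

Step 1: r(k) = (k + 1)/(2*k).
Gosper form: A/B · C(k+1)/C(k) with A=1/2, B=1, C=k.
Key eq: (1/2)·f(k+1) = (1)·f(k) + (k).
Bound: deg f ≤ 1.
Coefficient equations give f(k) = -2*(k + 1).
R(k) = B(k−1)·f(k)/C(k) = -2*(k + 1)/k; s_k = R·t_k = 3*(-k - 1)/2**k.
s_(k+1) − s_k = 3*k/(2*2**k) = t_k.
Sum = s_(6) − s_(1); s_(6) = -21/64, s_(1) = -3 ⇒ 171/64.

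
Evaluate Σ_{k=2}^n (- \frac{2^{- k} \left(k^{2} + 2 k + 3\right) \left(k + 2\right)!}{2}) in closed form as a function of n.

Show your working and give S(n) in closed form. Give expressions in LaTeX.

r(k) = (k + 3)*(2*k + (k + 1)**2 + 5)/(2*(k**2 + 2*k + 3)) after simplifying.
Factor: A=k/2 + 3/2; B=1; C=k**2 + 2*k + 3.
Need (k/2 + 3/2)·f(k+1) − (1)·f(k) = k**2 + 2*k + 3.
From deg A=1, deg B=0, deg C=2: d=1.
Coefficient equations give f(k) = 2*k.
Then R = B(k−1)f/C = 2*k/(k**2 + 2*k + 3), so s_k = R(k)·t_k = -k*factorial(k + 2)/2**k.
Check: Δs_k = -(k**2 + 2*k + 3)*factorial(k + 2)/(2*2**k). ✓
Evaluate: s_(n+1) = -2**(-n - 1)*(n + 1)*factorial(n + 3); subtract s_(2) = -12 ⇒ S(n) = 12 - n*factorial(n + 3)/(2*2**n) - factorial(n + 3)/(2*2**n).

S(n) = 12 - \frac{2^{- n} n \left(n + 3\right)!}{2} - \frac{2^{- n} \left(n + 3\right)!}{2}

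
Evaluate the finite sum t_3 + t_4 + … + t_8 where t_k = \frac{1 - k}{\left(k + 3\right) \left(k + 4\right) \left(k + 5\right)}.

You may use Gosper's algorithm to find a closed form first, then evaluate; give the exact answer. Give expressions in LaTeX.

Σ = -17/546

The ratio is k*(k + 3)/((k - 1)*(k + 6)).
A = k + 3, B = k + 6, C = k - 1.
Key eq: (k + 3)·f(k+1) = (k + 5)·f(k) + (k - 1).
d = 2 from the (1,1,1) case.
Solving with deg f ≤ 2: f(k) = k*(k - 5)/12.
R(k) = B(k−1)·f(k)/C(k) = k*(k - 5)*(k + 5)/(12*(k - 1)); s_k = R·t_k = k*(5 - k)/(12*(k + 3)*(k + 4)).
s_(k+1) − s_k = (1 - k)/(k**3 + 12*k**2 + 47*k + 60) = t_k.
Sum = s_(9) − s_(3); s_(9) = -1/52, s_(3) = 1/84 ⇒ -17/546.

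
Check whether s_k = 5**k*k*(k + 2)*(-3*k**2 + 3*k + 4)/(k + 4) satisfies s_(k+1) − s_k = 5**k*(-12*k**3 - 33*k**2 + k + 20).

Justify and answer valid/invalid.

s_(k+1) = 5**(k + 1)*(k + 1)*(k + 3)*(3*k - 3*(k + 1)**2 + 7)/(k + 5)
s_(k+1) − s_k = 5**k*(-12*k**5 - 117*k**4 - 380*k**3 - 363*k**2 + 160*k + 240)/(k**2 + 9*k + 20)
(s_(k+1) − s_k) − t_k = 5**k*(24*k**4 + 156*k**3 + 268*k**2 - 40*k - 160)/(k**2 + 9*k + 20)

Invalid: residual 5**k*(24*k**4 + 156*k**3 + 268*k**2 - 40*k - 160)/(k**2 + 9*k + 20) ≠ 0.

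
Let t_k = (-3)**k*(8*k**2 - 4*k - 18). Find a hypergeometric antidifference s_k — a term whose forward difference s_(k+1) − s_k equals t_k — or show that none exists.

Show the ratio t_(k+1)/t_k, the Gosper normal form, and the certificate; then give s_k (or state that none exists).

t_(k+1)/t_k = 3*(-4*k**2 - 6*k + 7)/(4*k**2 - 2*k - 9).
So A=-3 and B=1, with C=k**2 - k/2 - 9/4.
Key eq: (-3)·f(k+1) = (1)·f(k) + (k**2 - k/2 - 9/4).
Bound: deg f ≤ 2.
A polynomial solution: f(k) = -(2*k**2 - 4*k - 3)/8.
So s_k = (B(k−1)f/C)·t_k = (-(2*k**2 - 4*k - 3)/(2*(4*k**2 - 2*k - 9)))·t_k = (-3)**k*(-2*k**2 + 4*k + 3).
Δs = (-3)**k*(8*k**2 - 4*k - 18), as required.

s_k = (-3)**k*(-2*k**2 + 4*k + 3)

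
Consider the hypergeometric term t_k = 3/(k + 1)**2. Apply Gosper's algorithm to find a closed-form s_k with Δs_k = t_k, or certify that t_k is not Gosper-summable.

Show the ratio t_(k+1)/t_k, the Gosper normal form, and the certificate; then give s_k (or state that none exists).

Step 1: r(k) = (k + 1)**2/(k + 2)**2.
So A=k**2 + 2*k + 1 and B=k**2 + 4*k + 4, with C=1.
Key eq: (k**2 + 2*k + 1)·f(k+1) = (k**2 + 2*k + 1)·f(k) + (1).
From deg A=2, deg B=2, deg C=0: d=0.
f = c0 ⇒ A·f(k+1) − B(k−1)·f(k) − C = -1. The system {-1 = 0} is inconsistent; no antidifference.

none (Gosper's algorithm certifies no s_k)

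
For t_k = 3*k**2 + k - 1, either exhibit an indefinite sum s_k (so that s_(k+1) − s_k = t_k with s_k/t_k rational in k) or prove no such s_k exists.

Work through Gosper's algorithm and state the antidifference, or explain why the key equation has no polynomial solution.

Ratio r(k) = (k + 3*(k + 1)**2)/(3*k**2 + k - 1).
Factor: A=1; B=1; C=k**2 + k/3 - 1/3.
Need (1)·f(k+1) − (1)·f(k) = k**2 + k/3 - 1/3.
deg f ≤ 3 (via 0,0,2).
Coefficient equations give f(k) = k*(k**2 - k - 1)/3.
Get s_k = R·t_k = k*(k**2 - k - 1) with R(k) = B(k−1)f(k)/C(k) = k*(k**2 - k - 1)/(3*k**2 + k - 1).
Check: Δs_k = 3*k**2 + k - 1. ✓

s_k = k*(k**2 - k - 1)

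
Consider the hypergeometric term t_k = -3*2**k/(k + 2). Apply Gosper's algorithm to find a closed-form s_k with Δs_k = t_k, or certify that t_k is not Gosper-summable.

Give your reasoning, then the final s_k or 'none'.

no hypergeometric antidifference exists

The ratio is 2*(k + 2)/(k + 3).
Gosper form: A/B · C(k+1)/C(k) with A=2*k + 4, B=k + 3, C=1.
Need (2*k + 4)·f(k+1) − (k + 2)·f(k) = 1.
Degrees (1,1,0) ⇒ d ≤ -1.
d = -1 < 0 ⇒ no nonzero polynomial f; not summable.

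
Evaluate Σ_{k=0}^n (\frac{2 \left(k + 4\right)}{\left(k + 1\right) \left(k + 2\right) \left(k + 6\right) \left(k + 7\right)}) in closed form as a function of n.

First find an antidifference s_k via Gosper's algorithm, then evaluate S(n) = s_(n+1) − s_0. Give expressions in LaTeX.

r(k) = (k + 1)*(k + 5)*(k + 6)/((k + 3)*(k + 4)*(k + 8)) after simplifying.
So A=k + 1 and B=k + 8, with C=k**4 + 16*k**3 + 95*k**2 + 248*k + 240.
f must satisfy (k + 1)·f(k+1) − (k + 7)·f(k) = k**4 + 16*k**3 + 95*k**2 + 248*k + 240.
From deg A=1, deg B=1, deg C=4: d=6.
A polynomial solution: f(k) = k*(k + 2)*(k + 3)*(k + 4)*(k + 5)*(k + 7)/12.
Certificate R = B(k−1)f/C = k*(k + 2)*(k + 7)**2/(12*(k + 4)) gives s_k = k*(k + 7)/(6*(k**2 + 7*k + 6)).
Check: Δs_k = 2*(k + 4)/(k**4 + 16*k**3 + 83*k**2 + 152*k + 84). ✓
Telescope: S(n) = s_(n+1) − s_(0) = (n**2 + 9*n + 8)/(6*(n**2 + 9*n + 14)) − (0) = (n**2 + 9*n + 8)/(6*(n**2 + 9*n + 14)).

S(n) = \frac{n^{2} + 9 n + 8}{6 \left(n^{2} + 9 n + 14\right)}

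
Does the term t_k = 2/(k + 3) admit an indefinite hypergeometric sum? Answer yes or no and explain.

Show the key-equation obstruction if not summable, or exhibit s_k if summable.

The ratio is (k + 3)/(k + 4).
Gosper form: A/B · C(k+1)/C(k) with A=k + 3, B=k + 4, C=1.
Set up (k + 3)·f(k+1) − (k + 3)·f(k) − (1) = 0.
deg f ≤ 0 (via 1,1,0).
Put f(k) = c0: A·f(k+1) − B(k−1)·f(k) − C = -1; need -1 = 0 — inconsistent ⇒ no f, not summable.

No — t_k has no hypergeometric antidifference.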